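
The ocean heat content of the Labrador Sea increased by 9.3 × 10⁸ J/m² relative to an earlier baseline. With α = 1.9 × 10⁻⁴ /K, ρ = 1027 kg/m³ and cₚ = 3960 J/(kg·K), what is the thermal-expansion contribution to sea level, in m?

Δh = αQ/(ρcₚ) = 1.9×10⁻⁴ × 9.3×10⁸ / (1027 × 3960) ≈ 0.043448 m

0.043 m of thermosteric rise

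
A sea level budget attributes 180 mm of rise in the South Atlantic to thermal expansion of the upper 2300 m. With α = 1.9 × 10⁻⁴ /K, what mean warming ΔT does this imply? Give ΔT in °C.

0.412 °C

ΔT = Δh/(αH) = 0.18 / (1.9×10⁻⁴ × 2300) ≈ 0.4119 °C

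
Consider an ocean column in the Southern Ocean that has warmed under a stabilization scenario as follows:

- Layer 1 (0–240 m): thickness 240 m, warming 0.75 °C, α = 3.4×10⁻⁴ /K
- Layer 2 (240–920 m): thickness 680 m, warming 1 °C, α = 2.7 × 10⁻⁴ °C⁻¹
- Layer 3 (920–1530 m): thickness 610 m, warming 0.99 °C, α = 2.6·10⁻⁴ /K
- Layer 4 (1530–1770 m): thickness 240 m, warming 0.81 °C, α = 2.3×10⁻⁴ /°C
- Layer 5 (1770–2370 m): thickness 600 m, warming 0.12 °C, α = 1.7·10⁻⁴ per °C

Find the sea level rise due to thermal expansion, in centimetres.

0.75 × 3.4×10⁻⁴ × 240 = 0.06120 m
240–920 m: 2.7×10⁻⁴ × 1 × 680 = 0.18360 m
Layer 3: 610 × 0.99 × 2.6×10⁻⁴ = 0.157014 m
240 × 0.81 × 2.3×10⁻⁴ = 0.044712 m
1.7×10⁻⁴ × 600 × 0.12 = 0.01224 m
Δh = 0.06120 + 0.18360 + 0.157014 + 0.044712 + 0.01224 = 0.458766 m

Δh = 46 cm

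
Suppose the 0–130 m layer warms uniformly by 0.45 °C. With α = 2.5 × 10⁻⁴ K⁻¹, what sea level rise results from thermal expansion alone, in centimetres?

Δh ≈ 1.5 cm

Δh = αΔT·H = 2.5×10⁻⁴ × 0.45 × 130 = 0.014625 m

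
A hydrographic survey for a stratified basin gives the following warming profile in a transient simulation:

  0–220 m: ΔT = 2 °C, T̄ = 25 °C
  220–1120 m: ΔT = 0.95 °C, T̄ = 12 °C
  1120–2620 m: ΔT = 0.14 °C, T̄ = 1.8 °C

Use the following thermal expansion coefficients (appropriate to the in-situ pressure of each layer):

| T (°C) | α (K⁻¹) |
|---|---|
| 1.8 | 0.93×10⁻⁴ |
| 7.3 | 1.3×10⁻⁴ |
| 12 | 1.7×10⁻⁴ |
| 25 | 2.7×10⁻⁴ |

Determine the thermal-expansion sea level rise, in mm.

Layer 1 at 25 °C → α = 2.7×10⁻⁴ K⁻¹
Layer 2 at 12 °C → α = 1.7×10⁻⁴ K⁻¹
Layer 3 at 1.8 °C → α = 0.93×10⁻⁴ K⁻¹
0–220 m: 220 × 2.7×10⁻⁴ × 2 = 0.11880 m
Layer 2: 1.7×10⁻⁴ × 900 × 0.95 = 0.14535 m
Layer 3: 0.14 × 1500 × 0.93×10⁻⁴ = 0.01953 m
Δh = 0.11880 + 0.14535 + 0.01953 = 0.28368 m

284 mm of thermosteric rise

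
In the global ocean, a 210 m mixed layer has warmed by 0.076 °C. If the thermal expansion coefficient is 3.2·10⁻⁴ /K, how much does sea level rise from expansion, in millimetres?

Δh = αΔT·H = 3.2×10⁻⁴ × 0.076 × 210 = 0.0051072 m

about 5.11 mm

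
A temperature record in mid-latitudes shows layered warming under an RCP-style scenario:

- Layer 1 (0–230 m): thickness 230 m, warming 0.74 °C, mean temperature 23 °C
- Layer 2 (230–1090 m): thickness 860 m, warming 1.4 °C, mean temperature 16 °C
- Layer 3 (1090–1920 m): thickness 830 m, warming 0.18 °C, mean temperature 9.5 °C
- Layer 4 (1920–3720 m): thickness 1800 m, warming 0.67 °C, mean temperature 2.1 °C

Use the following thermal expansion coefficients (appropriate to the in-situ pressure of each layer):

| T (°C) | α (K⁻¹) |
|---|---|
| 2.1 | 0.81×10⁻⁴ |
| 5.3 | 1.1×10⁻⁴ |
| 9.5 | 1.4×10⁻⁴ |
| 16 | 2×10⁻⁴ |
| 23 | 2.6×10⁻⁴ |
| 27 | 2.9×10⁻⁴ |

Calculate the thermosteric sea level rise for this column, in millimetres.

Layer 1 at 23 °C → α = 2.6×10⁻⁴ K⁻¹
Layer 2 at 16 °C → α = 2×10⁻⁴ K⁻¹
Layer 3 at 9.5 °C → α = 1.4×10⁻⁴ K⁻¹
Layer 4 at 2.1 °C → α = 0.81×10⁻⁴ K⁻¹
0–230 m: 230 × 2.6×10⁻⁴ × 0.74 = 0.044252 m
1.4 × 860 × 2×10⁻⁴ = 0.24080 m
830 × 1.4×10⁻⁴ × 0.18 = 0.020916 m
1920–3720 m: 0.81×10⁻⁴ × 0.67 × 1800 = 0.097686 m
Δh = 0.044252 + 0.24080 + 0.020916 + 0.097686 = 0.403654 m

Δh ≈ 404 mm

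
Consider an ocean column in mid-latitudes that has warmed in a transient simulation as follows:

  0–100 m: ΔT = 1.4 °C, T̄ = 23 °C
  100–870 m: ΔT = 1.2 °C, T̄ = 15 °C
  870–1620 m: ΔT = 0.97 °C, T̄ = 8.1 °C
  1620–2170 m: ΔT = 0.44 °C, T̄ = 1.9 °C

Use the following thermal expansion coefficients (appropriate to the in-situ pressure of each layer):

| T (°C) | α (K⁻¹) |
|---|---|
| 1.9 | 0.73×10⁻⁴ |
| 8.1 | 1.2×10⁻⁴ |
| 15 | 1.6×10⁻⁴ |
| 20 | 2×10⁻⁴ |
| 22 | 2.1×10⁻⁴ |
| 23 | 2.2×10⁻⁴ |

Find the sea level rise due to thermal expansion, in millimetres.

Layer 1 at 23 °C → α = 2.2×10⁻⁴ K⁻¹
Layer 2 at 15 °C → α = 1.6×10⁻⁴ K⁻¹
Layer 3 at 8.1 °C → α = 1.2×10⁻⁴ K⁻¹
Layer 4 at 1.9 °C → α = 0.73×10⁻⁴ K⁻¹
0–100 m: 100 × 1.4 × 2.2×10⁻⁴ = 0.03080 m
100–870 m: 1.2 × 1.6×10⁻⁴ × 770 = 0.14784 m
750 × 0.97 × 1.2×10⁻⁴ = 0.08730 m
Layer 4: 0.73×10⁻⁴ × 550 × 0.44 = 0.017666 m
Δh = 0.03080 + 0.14784 + 0.08730 + 0.017666 = 0.283606 m

Δh = 280 mm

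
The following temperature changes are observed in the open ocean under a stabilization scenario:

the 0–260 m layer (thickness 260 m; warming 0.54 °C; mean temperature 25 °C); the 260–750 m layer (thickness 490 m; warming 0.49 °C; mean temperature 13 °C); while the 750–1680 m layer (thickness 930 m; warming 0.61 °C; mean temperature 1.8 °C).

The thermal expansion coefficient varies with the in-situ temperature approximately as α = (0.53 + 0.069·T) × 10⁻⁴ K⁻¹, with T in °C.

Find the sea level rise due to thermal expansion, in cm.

Layer 1: α = (0.53 + 0.069×25)×10⁻⁴ = 2.255×10⁻⁴ K⁻¹
Layer 2: α = (0.53 + 0.069×13)×10⁻⁴ = 1.427×10⁻⁴ K⁻¹
Layer 3: α = (0.53 + 0.069×1.8)×10⁻⁴ = 0.6542×10⁻⁴ K⁻¹
Layer 1: 0.54 × 2.255×10⁻⁴ × 260 = 0.0316602 m
0.49 × 490 × 1.427×10⁻⁴ = 0.03426227 m
750–1680 m: 930 × 0.61 × 0.6542×10⁻⁴ = 0.037112766 m
Δh = 0.0316602 + 0.03426227 + 0.037112766 = 0.103035236 m ≈ 10.3 cm

about 10.3 cm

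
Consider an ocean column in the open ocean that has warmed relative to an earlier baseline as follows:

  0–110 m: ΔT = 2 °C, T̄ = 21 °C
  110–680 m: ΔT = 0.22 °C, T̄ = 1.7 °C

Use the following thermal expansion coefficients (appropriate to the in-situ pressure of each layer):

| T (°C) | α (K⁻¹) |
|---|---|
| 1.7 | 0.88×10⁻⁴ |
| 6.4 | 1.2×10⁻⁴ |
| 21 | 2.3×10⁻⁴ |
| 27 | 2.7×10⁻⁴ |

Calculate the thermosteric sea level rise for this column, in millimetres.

61.6 mm

Layer 1 at 21 °C → α = 2.3×10⁻⁴ K⁻¹
Layer 2 at 1.7 °C → α = 0.88×10⁻⁴ K⁻¹
2.3×10⁻⁴ × 2 × 110 = 0.05060 m
570 × 0.88×10⁻⁴ × 0.22 = 0.0110352 m
Δh = 0.05060 + 0.0110352 = 0.0616352 m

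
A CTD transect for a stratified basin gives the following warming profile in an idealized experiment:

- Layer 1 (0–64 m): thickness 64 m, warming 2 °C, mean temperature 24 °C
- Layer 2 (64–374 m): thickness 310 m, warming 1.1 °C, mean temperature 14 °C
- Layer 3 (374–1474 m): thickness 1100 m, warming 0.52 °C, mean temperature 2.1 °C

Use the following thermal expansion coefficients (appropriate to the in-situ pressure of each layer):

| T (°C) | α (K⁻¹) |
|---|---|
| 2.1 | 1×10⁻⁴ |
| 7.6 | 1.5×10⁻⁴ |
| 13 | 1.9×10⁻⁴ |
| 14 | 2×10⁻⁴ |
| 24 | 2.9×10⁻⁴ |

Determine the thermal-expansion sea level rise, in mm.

163 mm

Layer 1 at 24 °C → α = 2.9×10⁻⁴ K⁻¹
Layer 2 at 14 °C → α = 2×10⁻⁴ K⁻¹
Layer 3 at 2.1 °C → α = 1×10⁻⁴ K⁻¹
64 × 2 × 2.9×10⁻⁴ = 0.03712 m
Layer 2: 2×10⁻⁴ × 310 × 1.1 = 0.06820 m
0.52 × 1100 × 1×10⁻⁴ = 0.05720 m
Δh = 0.03712 + 0.06820 + 0.05720 = 0.16252 m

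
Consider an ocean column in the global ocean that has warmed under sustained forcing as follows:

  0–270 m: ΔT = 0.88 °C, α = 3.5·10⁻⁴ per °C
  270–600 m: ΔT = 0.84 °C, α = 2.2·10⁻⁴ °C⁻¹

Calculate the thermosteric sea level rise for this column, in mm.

144 mm

3.5×10⁻⁴ × 270 × 0.88 = 0.08316 m
Layer 2: 2.2×10⁻⁴ × 0.84 × 330 = 0.060984 m
Δh = 0.08316 + 0.060984 = 0.144144 m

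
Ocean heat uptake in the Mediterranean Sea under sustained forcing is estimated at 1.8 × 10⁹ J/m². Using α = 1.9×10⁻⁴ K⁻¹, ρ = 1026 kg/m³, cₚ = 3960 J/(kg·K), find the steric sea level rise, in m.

about 0.084 m

Δh = αQ/(ρcₚ) = 1.9×10⁻⁴ × 1.8×10⁹ / (1026 × 3960) ≈ 0.084175 m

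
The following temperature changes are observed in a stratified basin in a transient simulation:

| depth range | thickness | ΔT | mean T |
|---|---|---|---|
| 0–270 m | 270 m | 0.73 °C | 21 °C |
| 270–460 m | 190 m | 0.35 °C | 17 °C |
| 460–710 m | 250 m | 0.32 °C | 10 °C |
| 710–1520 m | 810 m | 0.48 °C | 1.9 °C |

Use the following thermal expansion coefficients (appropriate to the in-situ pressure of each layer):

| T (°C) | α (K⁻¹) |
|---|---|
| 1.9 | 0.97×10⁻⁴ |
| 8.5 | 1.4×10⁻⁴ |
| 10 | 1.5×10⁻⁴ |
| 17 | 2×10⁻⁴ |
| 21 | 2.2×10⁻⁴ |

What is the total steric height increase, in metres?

0.106 m

Layer 1 at 21 °C → α = 2.2×10⁻⁴ K⁻¹
Layer 2 at 17 °C → α = 2×10⁻⁴ K⁻¹
Layer 3 at 10 °C → α = 1.5×10⁻⁴ K⁻¹
Layer 4 at 1.9 °C → α = 0.97×10⁻⁴ K⁻¹
0.73 × 2.2×10⁻⁴ × 270 = 0.043362 m
0.35 × 190 × 2×10⁻⁴ = 0.01330 m
250 × 1.5×10⁻⁴ × 0.32 = 0.01200 m
0.97×10⁻⁴ × 0.48 × 810 = 0.0377136 m
Δh = 0.043362 + 0.01330 + 0.01200 + 0.0377136 = 0.1063756 m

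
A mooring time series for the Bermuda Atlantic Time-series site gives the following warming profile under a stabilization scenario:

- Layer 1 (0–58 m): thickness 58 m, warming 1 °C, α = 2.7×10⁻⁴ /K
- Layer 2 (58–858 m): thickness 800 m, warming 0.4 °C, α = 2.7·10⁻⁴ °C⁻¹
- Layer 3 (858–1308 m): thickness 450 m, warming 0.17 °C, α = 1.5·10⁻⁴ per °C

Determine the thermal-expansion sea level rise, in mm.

0–58 m: 1 × 58 × 2.7×10⁻⁴ = 0.01566 m
58–858 m: 800 × 0.4 × 2.7×10⁻⁴ = 0.08640 m
Layer 3: 1.5×10⁻⁴ × 450 × 0.17 = 0.011475 m
Δh = 0.01566 + 0.08640 + 0.011475 = 0.113535 m ≈ 110 mm

Δh ≈ 110 mm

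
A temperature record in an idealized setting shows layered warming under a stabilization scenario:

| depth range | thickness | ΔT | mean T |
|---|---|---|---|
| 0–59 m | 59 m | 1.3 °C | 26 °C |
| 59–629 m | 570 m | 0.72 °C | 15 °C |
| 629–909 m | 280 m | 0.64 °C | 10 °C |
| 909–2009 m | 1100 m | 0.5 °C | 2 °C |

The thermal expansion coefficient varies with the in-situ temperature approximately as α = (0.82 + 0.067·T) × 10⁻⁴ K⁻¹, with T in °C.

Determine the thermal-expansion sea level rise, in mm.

Layer 1: α = (0.82 + 0.067×26)×10⁻⁴ = 2.562×10⁻⁴ K⁻¹
Layer 2: α = (0.82 + 0.067×15)×10⁻⁴ = 1.825×10⁻⁴ K⁻¹
Layer 3: α = (0.82 + 0.067×10)×10⁻⁴ = 1.49×10⁻⁴ K⁻¹
Layer 4: α = (0.82 + 0.067×2)×10⁻⁴ = 0.954×10⁻⁴ K⁻¹
1.3 × 59 × 2.562×10⁻⁴ = 0.01965054 m
59–629 m: 1.825×10⁻⁴ × 0.72 × 570 = 0.074898 m
629–909 m: 0.64 × 280 × 1.49×10⁻⁴ = 0.0267008 m
1100 × 0.954×10⁻⁴ × 0.5 = 0.05247 m
Δh = 0.01965054 + 0.074898 + 0.0267008 + 0.05247 = 0.17371934 m ≈ 170 mm

170 mm of thermosteric rise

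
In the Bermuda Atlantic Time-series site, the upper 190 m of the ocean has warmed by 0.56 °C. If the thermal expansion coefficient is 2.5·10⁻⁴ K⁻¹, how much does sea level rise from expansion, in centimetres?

2.7 cm

Δh = αΔT·H = 2.5×10⁻⁴ × 0.56 × 190 = 0.02660 m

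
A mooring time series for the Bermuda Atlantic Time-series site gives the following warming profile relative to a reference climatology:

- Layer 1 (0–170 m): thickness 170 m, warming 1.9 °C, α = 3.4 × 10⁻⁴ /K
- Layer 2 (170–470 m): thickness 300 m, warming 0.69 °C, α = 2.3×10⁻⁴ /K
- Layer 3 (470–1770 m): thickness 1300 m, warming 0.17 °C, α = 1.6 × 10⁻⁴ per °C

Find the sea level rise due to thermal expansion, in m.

0.19 m of thermosteric rise

0–170 m: 170 × 1.9 × 3.4×10⁻⁴ = 0.10982 m
Layer 2: 0.69 × 2.3×10⁻⁴ × 300 = 0.04761 m
470–1770 m: 1.6×10⁻⁴ × 1300 × 0.17 = 0.03536 m
Δh = 0.10982 + 0.04761 + 0.03536 = 0.19279 m ≈ 0.19 m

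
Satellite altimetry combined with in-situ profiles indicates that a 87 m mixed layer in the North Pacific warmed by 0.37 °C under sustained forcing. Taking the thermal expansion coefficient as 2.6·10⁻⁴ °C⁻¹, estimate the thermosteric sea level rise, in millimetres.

about 8.4 mm

Δh = αΔT·H = 2.6×10⁻⁴ × 0.37 × 87 = 0.0083694 m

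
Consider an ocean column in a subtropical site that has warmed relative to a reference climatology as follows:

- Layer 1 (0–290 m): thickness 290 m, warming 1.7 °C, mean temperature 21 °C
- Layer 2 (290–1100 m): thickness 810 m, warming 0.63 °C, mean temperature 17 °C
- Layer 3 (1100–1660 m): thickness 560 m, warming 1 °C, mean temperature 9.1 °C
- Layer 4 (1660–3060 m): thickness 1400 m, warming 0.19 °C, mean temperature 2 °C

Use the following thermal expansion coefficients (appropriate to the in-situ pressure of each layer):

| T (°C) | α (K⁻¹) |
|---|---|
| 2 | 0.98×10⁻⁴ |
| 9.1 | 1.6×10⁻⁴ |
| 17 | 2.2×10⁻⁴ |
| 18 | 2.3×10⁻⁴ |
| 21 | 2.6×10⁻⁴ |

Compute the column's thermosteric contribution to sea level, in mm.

Δh ≈ 356 mm

Layer 1 at 21 °C → α = 2.6×10⁻⁴ K⁻¹
Layer 2 at 17 °C → α = 2.2×10⁻⁴ K⁻¹
Layer 3 at 9.1 °C → α = 1.6×10⁻⁴ K⁻¹
Layer 4 at 2 °C → α = 0.98×10⁻⁴ K⁻¹
0–290 m: 290 × 1.7 × 2.6×10⁻⁴ = 0.12818 m
Layer 2: 0.63 × 2.2×10⁻⁴ × 810 = 0.112266 m
1 × 560 × 1.6×10⁻⁴ = 0.08960 m
Layer 4: 1400 × 0.19 × 0.98×10⁻⁴ = 0.026068 m
Δh = 0.12818 + 0.112266 + 0.08960 + 0.026068 = 0.356114 m ≈ 356 mm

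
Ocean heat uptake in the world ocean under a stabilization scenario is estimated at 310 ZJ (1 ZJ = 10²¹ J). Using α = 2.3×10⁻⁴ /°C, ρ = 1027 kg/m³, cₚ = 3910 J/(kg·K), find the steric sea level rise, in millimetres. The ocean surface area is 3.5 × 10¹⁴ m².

Per unit area: Q = 310×10²¹ / (3.5×10¹⁴) ≈ 8.857×10⁸ J/m²
Δh = αQ/(ρcₚ) = 2.3×10⁻⁴ × 8.857×10⁸ / (1027 × 3910) ≈ 0.05073 m

50.7 mm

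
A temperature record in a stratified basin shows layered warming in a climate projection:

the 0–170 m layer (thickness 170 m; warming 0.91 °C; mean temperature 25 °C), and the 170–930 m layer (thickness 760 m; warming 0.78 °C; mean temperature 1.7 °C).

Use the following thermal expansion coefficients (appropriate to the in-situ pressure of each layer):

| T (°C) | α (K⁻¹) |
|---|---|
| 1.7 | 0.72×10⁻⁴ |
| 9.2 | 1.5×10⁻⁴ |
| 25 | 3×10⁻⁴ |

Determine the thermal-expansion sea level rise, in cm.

about 8.91 cm

Layer 1 at 25 °C → α = 3×10⁻⁴ K⁻¹
Layer 2 at 1.7 °C → α = 0.72×10⁻⁴ K⁻¹
0–170 m: 170 × 3×10⁻⁴ × 0.91 = 0.04641 m
170–930 m: 0.78 × 0.72×10⁻⁴ × 760 = 0.0426816 m
Δh = 0.04641 + 0.0426816 = 0.0890916 m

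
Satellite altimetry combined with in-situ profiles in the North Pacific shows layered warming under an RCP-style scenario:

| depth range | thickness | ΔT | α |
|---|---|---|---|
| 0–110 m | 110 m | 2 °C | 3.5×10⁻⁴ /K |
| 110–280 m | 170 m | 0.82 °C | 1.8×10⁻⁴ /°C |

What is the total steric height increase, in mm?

100 mm

0–110 m: 3.5×10⁻⁴ × 110 × 2 = 0.07700 m
110–280 m: 1.8×10⁻⁴ × 0.82 × 170 = 0.025092 m
Δh = 0.07700 + 0.025092 = 0.102092 m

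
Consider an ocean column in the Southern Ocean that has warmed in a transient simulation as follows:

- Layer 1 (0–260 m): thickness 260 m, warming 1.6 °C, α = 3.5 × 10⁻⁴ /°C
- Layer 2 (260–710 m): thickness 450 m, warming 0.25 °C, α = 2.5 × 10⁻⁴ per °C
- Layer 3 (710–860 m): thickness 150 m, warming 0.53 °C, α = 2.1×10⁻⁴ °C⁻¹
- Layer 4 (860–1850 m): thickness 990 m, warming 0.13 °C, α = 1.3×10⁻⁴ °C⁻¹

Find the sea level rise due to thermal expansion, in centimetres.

Δh = 21 cm

Layer 1: 260 × 3.5×10⁻⁴ × 1.6 = 0.14560 m
Layer 2: 2.5×10⁻⁴ × 0.25 × 450 = 0.028125 m
710–860 m: 0.53 × 2.1×10⁻⁴ × 150 = 0.016695 m
1.3×10⁻⁴ × 0.13 × 990 = 0.016731 m
Δh = 0.14560 + 0.028125 + 0.016695 + 0.016731 = 0.207151 m ≈ 21 cm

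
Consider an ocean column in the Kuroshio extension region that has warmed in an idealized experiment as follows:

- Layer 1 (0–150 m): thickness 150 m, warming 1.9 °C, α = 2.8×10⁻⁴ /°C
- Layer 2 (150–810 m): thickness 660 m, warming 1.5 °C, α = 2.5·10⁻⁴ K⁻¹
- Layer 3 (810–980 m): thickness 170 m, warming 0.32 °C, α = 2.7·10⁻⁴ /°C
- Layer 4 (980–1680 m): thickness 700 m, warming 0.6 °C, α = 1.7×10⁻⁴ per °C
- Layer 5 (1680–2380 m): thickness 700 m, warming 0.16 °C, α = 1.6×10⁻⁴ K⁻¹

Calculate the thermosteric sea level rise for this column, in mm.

Δh ≈ 431 mm

150 × 2.8×10⁻⁴ × 1.9 = 0.07980 m
Layer 2: 2.5×10⁻⁴ × 1.5 × 660 = 0.24750 m
2.7×10⁻⁴ × 170 × 0.32 = 0.014688 m
Layer 4: 1.7×10⁻⁴ × 700 × 0.6 = 0.07140 m
1680–2380 m: 1.6×10⁻⁴ × 0.16 × 700 = 0.01792 m
Δh = 0.07980 + 0.24750 + 0.014688 + 0.07140 + 0.01792 = 0.431308 m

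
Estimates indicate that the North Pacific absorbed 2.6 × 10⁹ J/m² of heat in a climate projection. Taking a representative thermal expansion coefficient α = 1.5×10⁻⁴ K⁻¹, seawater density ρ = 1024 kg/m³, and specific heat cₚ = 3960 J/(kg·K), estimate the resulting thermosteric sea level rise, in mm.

Δh = αQ/(ρcₚ) = 1.5×10⁻⁴ × 2.6×10⁹ / (1024 × 3960) ≈ 0.096177 m

Δh = 96 mm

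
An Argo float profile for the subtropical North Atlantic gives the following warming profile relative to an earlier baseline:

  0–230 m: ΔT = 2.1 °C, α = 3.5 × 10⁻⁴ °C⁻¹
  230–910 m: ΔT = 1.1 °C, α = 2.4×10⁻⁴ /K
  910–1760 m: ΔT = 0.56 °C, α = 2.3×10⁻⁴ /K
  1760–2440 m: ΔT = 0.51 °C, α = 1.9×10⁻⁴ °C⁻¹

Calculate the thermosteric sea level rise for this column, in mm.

520 mm

0–230 m: 3.5×10⁻⁴ × 2.1 × 230 = 0.16905 m
230–910 m: 1.1 × 2.4×10⁻⁴ × 680 = 0.17952 m
910–1760 m: 850 × 2.3×10⁻⁴ × 0.56 = 0.10948 m
Layer 4: 1.9×10⁻⁴ × 0.51 × 680 = 0.065892 m
Δh = 0.16905 + 0.17952 + 0.10948 + 0.065892 = 0.523942 m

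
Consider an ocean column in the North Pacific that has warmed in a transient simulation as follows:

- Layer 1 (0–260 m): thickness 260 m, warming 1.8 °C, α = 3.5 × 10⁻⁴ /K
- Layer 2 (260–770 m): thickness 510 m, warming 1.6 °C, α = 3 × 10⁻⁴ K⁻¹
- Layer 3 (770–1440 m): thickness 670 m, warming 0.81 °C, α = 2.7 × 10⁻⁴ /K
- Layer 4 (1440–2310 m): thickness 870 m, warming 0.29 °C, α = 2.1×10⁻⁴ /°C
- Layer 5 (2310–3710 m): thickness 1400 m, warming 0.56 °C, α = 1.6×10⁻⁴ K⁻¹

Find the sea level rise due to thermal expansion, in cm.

260 × 3.5×10⁻⁴ × 1.8 = 0.16380 m
510 × 1.6 × 3×10⁻⁴ = 0.24480 m
670 × 0.81 × 2.7×10⁻⁴ = 0.146529 m
2.1×10⁻⁴ × 870 × 0.29 = 0.052983 m
Layer 5: 0.56 × 1400 × 1.6×10⁻⁴ = 0.12544 m
Δh = 0.16380 + 0.24480 + 0.146529 + 0.052983 + 0.12544 = 0.733552 m

73.4 cm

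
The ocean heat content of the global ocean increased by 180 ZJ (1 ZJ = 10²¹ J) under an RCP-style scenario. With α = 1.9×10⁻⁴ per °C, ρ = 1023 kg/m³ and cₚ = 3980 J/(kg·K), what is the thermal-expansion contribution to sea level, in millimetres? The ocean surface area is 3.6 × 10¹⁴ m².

Per unit area: Q = 180×10²¹ / (3.6×10¹⁴) = 5×10⁸ J/m²
Δh = αQ/(ρcₚ) = 1.9×10⁻⁴ × 5×10⁸ / (1023 × 3980) ≈ 0.023333 m

23.3 mm of thermosteric rise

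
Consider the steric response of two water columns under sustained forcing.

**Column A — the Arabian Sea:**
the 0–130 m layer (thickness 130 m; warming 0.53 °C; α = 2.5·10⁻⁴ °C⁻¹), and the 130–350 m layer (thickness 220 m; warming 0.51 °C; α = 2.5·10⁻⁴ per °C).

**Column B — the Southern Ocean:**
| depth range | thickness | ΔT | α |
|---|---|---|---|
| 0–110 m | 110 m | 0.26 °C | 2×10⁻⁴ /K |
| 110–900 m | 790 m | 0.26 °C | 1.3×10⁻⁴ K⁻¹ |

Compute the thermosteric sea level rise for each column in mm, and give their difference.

A: 45.3 mm; B: 32.4 mm; difference 12.9 mm

A Layer 1: 130 × 2.5×10⁻⁴ × 0.53 = 0.017225 m
A Layer 2: 0.51 × 220 × 2.5×10⁻⁴ = 0.02805 m
A total: 0.045275 m
B 110 × 2×10⁻⁴ × 0.26 = 0.00572 m
B 0.26 × 790 × 1.3×10⁻⁴ = 0.026702 m
B total: 0.032422 m
Difference: 0.045275 − 0.032422 = 0.012853 m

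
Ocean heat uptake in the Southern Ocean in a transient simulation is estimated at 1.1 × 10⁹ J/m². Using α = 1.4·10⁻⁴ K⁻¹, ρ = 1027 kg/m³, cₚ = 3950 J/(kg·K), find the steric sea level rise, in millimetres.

38 mm of thermosteric rise

Δh = αQ/(ρcₚ) = 1.4×10⁻⁴ × 1.1×10⁹ / (1027 × 3950) ≈ 0.037962 m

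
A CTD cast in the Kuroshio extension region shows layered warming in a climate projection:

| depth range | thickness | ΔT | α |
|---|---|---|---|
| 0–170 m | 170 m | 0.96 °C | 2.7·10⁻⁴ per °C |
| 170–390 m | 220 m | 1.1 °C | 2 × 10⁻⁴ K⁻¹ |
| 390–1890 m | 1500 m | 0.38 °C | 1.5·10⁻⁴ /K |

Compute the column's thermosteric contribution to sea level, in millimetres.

0–170 m: 2.7×10⁻⁴ × 0.96 × 170 = 0.044064 m
220 × 2×10⁻⁴ × 1.1 = 0.04840 m
390–1890 m: 1.5×10⁻⁴ × 1500 × 0.38 = 0.08550 m
Δh = 0.044064 + 0.04840 + 0.08550 = 0.177964 m

178 mm of thermosteric rise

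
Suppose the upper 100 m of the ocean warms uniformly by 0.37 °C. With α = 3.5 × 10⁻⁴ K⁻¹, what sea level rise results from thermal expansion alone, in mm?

13 mm

Δh = αΔT·H = 3.5×10⁻⁴ × 0.37 × 100 = 0.01295 m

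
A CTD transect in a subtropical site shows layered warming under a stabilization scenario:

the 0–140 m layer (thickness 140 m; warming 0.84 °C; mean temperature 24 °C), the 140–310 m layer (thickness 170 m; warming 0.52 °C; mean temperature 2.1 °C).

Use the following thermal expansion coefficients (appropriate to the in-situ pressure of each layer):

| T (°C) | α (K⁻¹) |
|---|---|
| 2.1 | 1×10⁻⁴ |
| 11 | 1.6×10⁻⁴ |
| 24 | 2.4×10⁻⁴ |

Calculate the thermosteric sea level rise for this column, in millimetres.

Δh = 37.1 mm

Layer 1 at 24 °C → α = 2.4×10⁻⁴ K⁻¹
Layer 2 at 2.1 °C → α = 1×10⁻⁴ K⁻¹
140 × 0.84 × 2.4×10⁻⁴ = 0.028224 m
1×10⁻⁴ × 0.52 × 170 = 0.00884 m
Δh = 0.028224 + 0.00884 = 0.037064 m ≈ 37.1 mm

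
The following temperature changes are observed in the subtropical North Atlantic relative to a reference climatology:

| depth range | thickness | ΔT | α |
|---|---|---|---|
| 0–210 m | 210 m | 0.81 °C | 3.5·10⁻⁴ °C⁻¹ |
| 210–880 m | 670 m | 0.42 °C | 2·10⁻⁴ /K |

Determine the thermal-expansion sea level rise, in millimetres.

116 mm

Layer 1: 0.81 × 210 × 3.5×10⁻⁴ = 0.059535 m
Layer 2: 0.42 × 2×10⁻⁴ × 670 = 0.05628 m
Δh = 0.059535 + 0.05628 = 0.115815 m ≈ 116 mm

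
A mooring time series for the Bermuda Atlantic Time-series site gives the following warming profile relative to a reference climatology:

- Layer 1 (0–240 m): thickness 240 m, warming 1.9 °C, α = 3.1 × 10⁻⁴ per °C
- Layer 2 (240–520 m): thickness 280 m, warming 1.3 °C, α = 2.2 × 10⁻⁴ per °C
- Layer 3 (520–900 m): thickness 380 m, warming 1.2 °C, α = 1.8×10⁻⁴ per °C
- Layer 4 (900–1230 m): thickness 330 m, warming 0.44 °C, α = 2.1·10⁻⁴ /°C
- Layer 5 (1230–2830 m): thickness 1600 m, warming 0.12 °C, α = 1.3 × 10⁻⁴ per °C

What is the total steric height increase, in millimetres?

1.9 × 3.1×10⁻⁴ × 240 = 0.14136 m
Layer 2: 2.2×10⁻⁴ × 1.3 × 280 = 0.08008 m
1.2 × 1.8×10⁻⁴ × 380 = 0.08208 m
900–1230 m: 0.44 × 330 × 2.1×10⁻⁴ = 0.030492 m
1600 × 0.12 × 1.3×10⁻⁴ = 0.02496 m
Δh = 0.14136 + 0.08008 + 0.08208 + 0.030492 + 0.02496 = 0.358972 m

Δh ≈ 360 mm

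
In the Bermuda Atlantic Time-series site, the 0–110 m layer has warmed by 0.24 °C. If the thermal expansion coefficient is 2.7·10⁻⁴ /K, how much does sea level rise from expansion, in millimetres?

7.13 mm of thermosteric rise

Δh = αΔT·H = 2.7×10⁻⁴ × 0.24 × 110 = 0.007128 m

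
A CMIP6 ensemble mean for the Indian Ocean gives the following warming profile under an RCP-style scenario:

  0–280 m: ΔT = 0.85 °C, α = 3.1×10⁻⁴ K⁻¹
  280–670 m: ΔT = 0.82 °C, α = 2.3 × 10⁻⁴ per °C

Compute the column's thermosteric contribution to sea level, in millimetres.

Δh ≈ 147 mm

0–280 m: 3.1×10⁻⁴ × 280 × 0.85 = 0.07378 m
Layer 2: 390 × 2.3×10⁻⁴ × 0.82 = 0.073554 m
Δh = 0.07378 + 0.073554 = 0.147334 m ≈ 147 mm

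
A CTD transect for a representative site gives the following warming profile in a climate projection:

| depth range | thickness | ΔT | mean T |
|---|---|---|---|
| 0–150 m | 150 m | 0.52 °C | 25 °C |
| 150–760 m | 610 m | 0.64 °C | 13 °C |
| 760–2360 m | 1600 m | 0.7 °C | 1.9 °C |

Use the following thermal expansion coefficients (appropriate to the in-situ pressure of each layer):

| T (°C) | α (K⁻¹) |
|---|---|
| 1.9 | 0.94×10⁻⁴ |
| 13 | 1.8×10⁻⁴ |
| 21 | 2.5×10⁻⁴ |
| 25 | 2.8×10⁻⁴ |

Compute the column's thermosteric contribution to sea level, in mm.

Layer 1 at 25 °C → α = 2.8×10⁻⁴ K⁻¹
Layer 2 at 13 °C → α = 1.8×10⁻⁴ K⁻¹
Layer 3 at 1.9 °C → α = 0.94×10⁻⁴ K⁻¹
Layer 1: 2.8×10⁻⁴ × 150 × 0.52 = 0.02184 m
Layer 2: 1.8×10⁻⁴ × 0.64 × 610 = 0.070272 m
0.7 × 0.94×10⁻⁴ × 1600 = 0.10528 m
Δh = 0.02184 + 0.070272 + 0.10528 = 0.197392 m

Δh ≈ 197 mm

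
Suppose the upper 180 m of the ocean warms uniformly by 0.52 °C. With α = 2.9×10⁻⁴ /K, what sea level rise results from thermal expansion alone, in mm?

27.1 mm of thermosteric rise

Δh = αΔT·H = 2.9×10⁻⁴ × 0.52 × 180 = 0.027144 m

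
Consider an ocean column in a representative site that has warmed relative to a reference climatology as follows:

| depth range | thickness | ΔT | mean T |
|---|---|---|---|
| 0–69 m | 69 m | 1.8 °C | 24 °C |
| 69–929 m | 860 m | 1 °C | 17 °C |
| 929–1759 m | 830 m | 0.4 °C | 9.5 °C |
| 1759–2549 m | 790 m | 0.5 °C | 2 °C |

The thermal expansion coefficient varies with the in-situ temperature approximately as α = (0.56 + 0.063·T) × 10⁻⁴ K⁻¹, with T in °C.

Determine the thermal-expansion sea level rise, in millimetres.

Layer 1: α = (0.56 + 0.063×24)×10⁻⁴ = 2.072×10⁻⁴ K⁻¹
Layer 2: α = (0.56 + 0.063×17)×10⁻⁴ = 1.631×10⁻⁴ K⁻¹
Layer 3: α = (0.56 + 0.063×9.5)×10⁻⁴ = 1.1585×10⁻⁴ K⁻¹
Layer 4: α = (0.56 + 0.063×2)×10⁻⁴ = 0.686×10⁻⁴ K⁻¹
Layer 1: 2.072×10⁻⁴ × 69 × 1.8 = 0.02573424 m
1.631×10⁻⁴ × 1 × 860 = 0.140266 m
929–1759 m: 1.1585×10⁻⁴ × 830 × 0.4 = 0.0384622 m
Layer 4: 0.686×10⁻⁴ × 790 × 0.5 = 0.027097 m
Δh = 0.02573424 + 0.140266 + 0.0384622 + 0.027097 = 0.23155944 m ≈ 230 mm

Δh ≈ 230 mm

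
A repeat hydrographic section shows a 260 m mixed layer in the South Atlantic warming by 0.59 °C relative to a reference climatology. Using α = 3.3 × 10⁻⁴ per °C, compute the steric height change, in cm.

Δh = αΔT·H = 3.3×10⁻⁴ × 0.59 × 260 = 0.050622 m

5.06 cm of thermosteric rise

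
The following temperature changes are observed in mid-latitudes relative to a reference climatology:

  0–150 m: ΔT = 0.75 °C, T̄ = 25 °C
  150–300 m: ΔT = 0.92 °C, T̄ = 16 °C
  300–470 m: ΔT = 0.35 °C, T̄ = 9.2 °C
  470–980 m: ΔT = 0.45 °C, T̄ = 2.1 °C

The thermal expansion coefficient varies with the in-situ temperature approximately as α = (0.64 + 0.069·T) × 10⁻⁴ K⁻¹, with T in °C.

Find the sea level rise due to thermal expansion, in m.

Δh = 0.0763 m

Layer 1: α = (0.64 + 0.069×25)×10⁻⁴ = 2.365×10⁻⁴ K⁻¹
Layer 2: α = (0.64 + 0.069×16)×10⁻⁴ = 1.744×10⁻⁴ K⁻¹
Layer 3: α = (0.64 + 0.069×9.2)×10⁻⁴ = 1.2748×10⁻⁴ K⁻¹
Layer 4: α = (0.64 + 0.069×2.1)×10⁻⁴ = 0.7849×10⁻⁴ K⁻¹
Layer 1: 150 × 2.365×10⁻⁴ × 0.75 = 0.02660625 m
150 × 1.744×10⁻⁴ × 0.92 = 0.0240672 m
Layer 3: 170 × 0.35 × 1.2748×10⁻⁴ = 0.00758506 m
0.7849×10⁻⁴ × 510 × 0.45 = 0.018013455 m
Δh = 0.02660625 + 0.0240672 + 0.00758506 + 0.018013455 = 0.076271965 m ≈ 0.0763 m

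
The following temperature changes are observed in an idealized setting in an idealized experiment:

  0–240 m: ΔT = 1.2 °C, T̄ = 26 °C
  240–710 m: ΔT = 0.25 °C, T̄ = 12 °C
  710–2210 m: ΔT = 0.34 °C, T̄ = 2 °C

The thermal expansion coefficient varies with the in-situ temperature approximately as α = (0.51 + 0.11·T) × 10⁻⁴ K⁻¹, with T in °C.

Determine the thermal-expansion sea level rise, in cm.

Δh = 16 cm

Layer 1: α = (0.51 + 0.11×26)×10⁻⁴ = 3.37×10⁻⁴ K⁻¹
Layer 2: α = (0.51 + 0.11×12)×10⁻⁴ = 1.83×10⁻⁴ K⁻¹
Layer 3: α = (0.51 + 0.11×2)×10⁻⁴ = 0.73×10⁻⁴ K⁻¹
Layer 1: 3.37×10⁻⁴ × 1.2 × 240 = 0.097056 m
0.25 × 470 × 1.83×10⁻⁴ = 0.0215025 m
Layer 3: 1500 × 0.73×10⁻⁴ × 0.34 = 0.03723 m
Δh = 0.097056 + 0.0215025 + 0.03723 = 0.1557885 m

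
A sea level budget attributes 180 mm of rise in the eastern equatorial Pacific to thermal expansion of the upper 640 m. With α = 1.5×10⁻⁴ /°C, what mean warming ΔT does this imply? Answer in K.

1.88 K

ΔT = Δh/(αH) = 0.18 / (1.5×10⁻⁴ × 640) = 1.875 K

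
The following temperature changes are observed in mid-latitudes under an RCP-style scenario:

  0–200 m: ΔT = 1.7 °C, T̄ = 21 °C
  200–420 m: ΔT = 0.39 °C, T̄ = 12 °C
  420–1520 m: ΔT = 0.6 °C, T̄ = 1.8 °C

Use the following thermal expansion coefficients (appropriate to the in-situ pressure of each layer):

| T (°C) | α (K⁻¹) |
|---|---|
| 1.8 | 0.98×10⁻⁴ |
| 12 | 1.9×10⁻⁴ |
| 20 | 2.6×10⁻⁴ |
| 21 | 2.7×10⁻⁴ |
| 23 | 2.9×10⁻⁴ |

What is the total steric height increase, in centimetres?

Layer 1 at 21 °C → α = 2.7×10⁻⁴ K⁻¹
Layer 2 at 12 °C → α = 1.9×10⁻⁴ K⁻¹
Layer 3 at 1.8 °C → α = 0.98×10⁻⁴ K⁻¹
0–200 m: 1.7 × 2.7×10⁻⁴ × 200 = 0.09180 m
Layer 2: 220 × 1.9×10⁻⁴ × 0.39 = 0.016302 m
420–1520 m: 1100 × 0.6 × 0.98×10⁻⁴ = 0.06468 m
Δh = 0.09180 + 0.016302 + 0.06468 = 0.172782 m

Δh ≈ 17.3 cm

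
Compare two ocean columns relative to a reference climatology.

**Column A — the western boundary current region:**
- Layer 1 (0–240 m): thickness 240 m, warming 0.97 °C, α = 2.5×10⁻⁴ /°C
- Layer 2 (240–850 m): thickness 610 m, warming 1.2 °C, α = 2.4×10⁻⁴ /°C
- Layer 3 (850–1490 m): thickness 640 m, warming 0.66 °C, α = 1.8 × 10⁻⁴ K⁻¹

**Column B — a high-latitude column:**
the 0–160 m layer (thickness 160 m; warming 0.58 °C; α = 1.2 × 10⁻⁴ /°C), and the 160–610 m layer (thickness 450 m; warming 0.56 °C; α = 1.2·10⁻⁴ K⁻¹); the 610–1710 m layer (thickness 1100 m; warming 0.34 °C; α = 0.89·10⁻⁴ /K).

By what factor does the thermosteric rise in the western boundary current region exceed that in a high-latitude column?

4.15

A 0–240 m: 240 × 0.97 × 2.5×10⁻⁴ = 0.05820 m
A 610 × 1.2 × 2.4×10⁻⁴ = 0.17568 m
A 1.8×10⁻⁴ × 0.66 × 640 = 0.076032 m
A total: 0.309912 m
B Layer 1: 1.2×10⁻⁴ × 160 × 0.58 = 0.011136 m
B 1.2×10⁻⁴ × 450 × 0.56 = 0.03024 m
B 0.89×10⁻⁴ × 0.34 × 1100 = 0.033286 m
B total: 0.074662 m
Ratio: 0.309912 / 0.074662 ≈ 4.151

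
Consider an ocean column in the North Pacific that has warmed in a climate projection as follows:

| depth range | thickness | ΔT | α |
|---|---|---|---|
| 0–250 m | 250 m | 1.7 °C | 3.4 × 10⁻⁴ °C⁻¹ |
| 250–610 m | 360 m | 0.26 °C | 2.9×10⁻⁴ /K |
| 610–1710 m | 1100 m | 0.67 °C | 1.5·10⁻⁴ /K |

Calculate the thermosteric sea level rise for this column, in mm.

Δh ≈ 282 mm

0–250 m: 3.4×10⁻⁴ × 250 × 1.7 = 0.14450 m
Layer 2: 360 × 0.26 × 2.9×10⁻⁴ = 0.027144 m
1100 × 1.5×10⁻⁴ × 0.67 = 0.11055 m
Δh = 0.14450 + 0.027144 + 0.11055 = 0.282194 m ≈ 282 mm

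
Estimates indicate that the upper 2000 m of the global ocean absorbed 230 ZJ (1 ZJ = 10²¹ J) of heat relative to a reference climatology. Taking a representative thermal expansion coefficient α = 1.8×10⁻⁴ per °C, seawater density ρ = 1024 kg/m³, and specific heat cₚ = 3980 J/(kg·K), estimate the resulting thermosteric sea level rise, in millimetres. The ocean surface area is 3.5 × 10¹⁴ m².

29.0 mm of thermosteric rise

Per unit area: Q = 230×10²¹ / (3.5×10¹⁴) ≈ 6.571×10⁸ J/m²
Δh = αQ/(ρcₚ) = 1.8×10⁻⁴ × 6.571×10⁸ / (1024 × 3980) ≈ 0.029022 m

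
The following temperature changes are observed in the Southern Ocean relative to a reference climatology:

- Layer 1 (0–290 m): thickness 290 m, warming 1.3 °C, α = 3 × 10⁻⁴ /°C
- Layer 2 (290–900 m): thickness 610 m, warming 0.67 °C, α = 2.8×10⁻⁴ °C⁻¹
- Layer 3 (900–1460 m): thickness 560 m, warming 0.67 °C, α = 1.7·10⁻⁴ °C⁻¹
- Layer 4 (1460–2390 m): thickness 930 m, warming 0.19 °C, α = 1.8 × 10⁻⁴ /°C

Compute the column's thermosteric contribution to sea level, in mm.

Δh = 323 mm

290 × 1.3 × 3×10⁻⁴ = 0.11310 m
Layer 2: 2.8×10⁻⁴ × 0.67 × 610 = 0.114436 m
900–1460 m: 1.7×10⁻⁴ × 0.67 × 560 = 0.063784 m
Layer 4: 0.19 × 930 × 1.8×10⁻⁴ = 0.031806 m
Δh = 0.11310 + 0.114436 + 0.063784 + 0.031806 = 0.323126 m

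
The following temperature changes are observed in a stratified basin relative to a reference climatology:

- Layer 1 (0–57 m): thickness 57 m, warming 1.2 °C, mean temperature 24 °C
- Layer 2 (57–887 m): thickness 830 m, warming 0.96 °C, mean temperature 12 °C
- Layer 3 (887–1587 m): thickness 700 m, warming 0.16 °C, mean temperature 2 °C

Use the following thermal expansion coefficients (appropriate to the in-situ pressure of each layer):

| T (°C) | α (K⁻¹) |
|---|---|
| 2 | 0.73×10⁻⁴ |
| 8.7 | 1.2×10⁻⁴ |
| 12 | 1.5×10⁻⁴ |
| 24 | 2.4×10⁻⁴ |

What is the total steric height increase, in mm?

144 mm of thermosteric rise

Layer 1 at 24 °C → α = 2.4×10⁻⁴ K⁻¹
Layer 2 at 12 °C → α = 1.5×10⁻⁴ K⁻¹
Layer 3 at 2 °C → α = 0.73×10⁻⁴ K⁻¹
Layer 1: 2.4×10⁻⁴ × 1.2 × 57 = 0.016416 m
1.5×10⁻⁴ × 830 × 0.96 = 0.11952 m
887–1587 m: 0.73×10⁻⁴ × 700 × 0.16 = 0.008176 m
Δh = 0.016416 + 0.11952 + 0.008176 = 0.144112 m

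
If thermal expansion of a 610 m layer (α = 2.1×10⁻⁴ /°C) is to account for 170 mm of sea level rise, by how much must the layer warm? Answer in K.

ΔT = Δh/(αH) = 0.17 / (2.1×10⁻⁴ × 610) ≈ 1.327 K

ΔT ≈ 1.33 K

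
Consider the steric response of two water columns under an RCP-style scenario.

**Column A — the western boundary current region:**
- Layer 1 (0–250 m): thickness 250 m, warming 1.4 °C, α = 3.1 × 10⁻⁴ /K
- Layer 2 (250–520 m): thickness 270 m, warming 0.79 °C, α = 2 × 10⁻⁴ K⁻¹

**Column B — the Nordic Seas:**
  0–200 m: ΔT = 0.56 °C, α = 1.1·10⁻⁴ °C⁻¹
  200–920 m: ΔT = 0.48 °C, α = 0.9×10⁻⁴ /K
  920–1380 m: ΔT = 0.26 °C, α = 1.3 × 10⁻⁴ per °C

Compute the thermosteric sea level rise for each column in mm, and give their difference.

A: 150 mm; B: 59 mm; difference 92 mm

A 0–250 m: 1.4 × 3.1×10⁻⁴ × 250 = 0.10850 m
A Layer 2: 270 × 2×10⁻⁴ × 0.79 = 0.04266 m
A total: 0.15116 m
B Layer 1: 0.56 × 200 × 1.1×10⁻⁴ = 0.01232 m
B 200–920 m: 0.9×10⁻⁴ × 0.48 × 720 = 0.031104 m
B 920–1380 m: 0.26 × 460 × 1.3×10⁻⁴ = 0.015548 m
B total: 0.058972 m
Difference: 0.15116 − 0.058972 = 0.092188 m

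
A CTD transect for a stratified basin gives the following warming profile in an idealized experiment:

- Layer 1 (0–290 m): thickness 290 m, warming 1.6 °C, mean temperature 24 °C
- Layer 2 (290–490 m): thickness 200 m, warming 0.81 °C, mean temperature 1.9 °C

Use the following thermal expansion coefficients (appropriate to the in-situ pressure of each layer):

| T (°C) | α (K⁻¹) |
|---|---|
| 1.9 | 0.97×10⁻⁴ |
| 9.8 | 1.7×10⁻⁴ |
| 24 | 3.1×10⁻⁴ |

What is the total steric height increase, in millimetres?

Layer 1 at 24 °C → α = 3.1×10⁻⁴ K⁻¹
Layer 2 at 1.9 °C → α = 0.97×10⁻⁴ K⁻¹
Layer 1: 290 × 3.1×10⁻⁴ × 1.6 = 0.14384 m
Layer 2: 0.81 × 200 × 0.97×10⁻⁴ = 0.015714 m
Δh = 0.14384 + 0.015714 = 0.159554 m

about 160 mm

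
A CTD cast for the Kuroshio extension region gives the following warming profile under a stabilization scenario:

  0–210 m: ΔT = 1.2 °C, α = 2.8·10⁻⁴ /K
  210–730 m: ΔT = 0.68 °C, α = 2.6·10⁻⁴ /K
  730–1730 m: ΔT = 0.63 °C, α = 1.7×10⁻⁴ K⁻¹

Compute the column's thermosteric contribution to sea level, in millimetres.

1.2 × 210 × 2.8×10⁻⁴ = 0.07056 m
210–730 m: 2.6×10⁻⁴ × 520 × 0.68 = 0.091936 m
Layer 3: 1000 × 1.7×10⁻⁴ × 0.63 = 0.10710 m
Δh = 0.07056 + 0.091936 + 0.10710 = 0.269596 m

about 270 mm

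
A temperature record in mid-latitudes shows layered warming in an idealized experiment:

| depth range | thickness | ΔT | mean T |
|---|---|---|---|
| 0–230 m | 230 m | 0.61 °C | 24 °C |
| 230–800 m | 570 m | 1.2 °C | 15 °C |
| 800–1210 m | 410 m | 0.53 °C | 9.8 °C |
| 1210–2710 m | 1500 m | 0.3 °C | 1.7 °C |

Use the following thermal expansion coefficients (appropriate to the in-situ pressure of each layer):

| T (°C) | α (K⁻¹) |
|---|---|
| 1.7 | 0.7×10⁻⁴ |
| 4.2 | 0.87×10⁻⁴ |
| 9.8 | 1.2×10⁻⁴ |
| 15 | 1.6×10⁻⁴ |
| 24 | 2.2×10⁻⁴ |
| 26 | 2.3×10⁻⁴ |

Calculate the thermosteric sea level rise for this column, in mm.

Layer 1 at 24 °C → α = 2.2×10⁻⁴ K⁻¹
Layer 2 at 15 °C → α = 1.6×10⁻⁴ K⁻¹
Layer 3 at 9.8 °C → α = 1.2×10⁻⁴ K⁻¹
Layer 4 at 1.7 °C → α = 0.7×10⁻⁴ K⁻¹
0–230 m: 0.61 × 230 × 2.2×10⁻⁴ = 0.030866 m
1.6×10⁻⁴ × 570 × 1.2 = 0.10944 m
800–1210 m: 410 × 1.2×10⁻⁴ × 0.53 = 0.026076 m
1210–2710 m: 0.7×10⁻⁴ × 0.3 × 1500 = 0.03150 m
Δh = 0.030866 + 0.10944 + 0.026076 + 0.03150 = 0.197882 m ≈ 198 mm

about 198 mm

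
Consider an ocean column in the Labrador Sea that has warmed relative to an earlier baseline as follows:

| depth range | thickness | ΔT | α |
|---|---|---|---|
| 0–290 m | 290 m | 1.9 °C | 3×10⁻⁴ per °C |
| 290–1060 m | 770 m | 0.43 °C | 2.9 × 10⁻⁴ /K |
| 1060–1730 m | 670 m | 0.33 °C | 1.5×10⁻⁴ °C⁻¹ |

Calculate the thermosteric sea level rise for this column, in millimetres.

0–290 m: 290 × 3×10⁻⁴ × 1.9 = 0.16530 m
0.43 × 770 × 2.9×10⁻⁴ = 0.096019 m
670 × 1.5×10⁻⁴ × 0.33 = 0.033165 m
Δh = 0.16530 + 0.096019 + 0.033165 = 0.294484 m

294 mm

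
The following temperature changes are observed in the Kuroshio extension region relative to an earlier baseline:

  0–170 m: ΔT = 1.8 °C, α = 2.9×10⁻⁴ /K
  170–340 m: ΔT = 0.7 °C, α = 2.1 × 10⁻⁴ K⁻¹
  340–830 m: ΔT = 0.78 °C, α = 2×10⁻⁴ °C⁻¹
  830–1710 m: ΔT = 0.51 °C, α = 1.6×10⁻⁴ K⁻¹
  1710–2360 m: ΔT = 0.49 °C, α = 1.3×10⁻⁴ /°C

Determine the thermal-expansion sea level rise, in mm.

Δh ≈ 300 mm

Layer 1: 1.8 × 2.9×10⁻⁴ × 170 = 0.08874 m
170–340 m: 0.7 × 2.1×10⁻⁴ × 170 = 0.02499 m
Layer 3: 490 × 0.78 × 2×10⁻⁴ = 0.07644 m
Layer 4: 880 × 0.51 × 1.6×10⁻⁴ = 0.071808 m
Layer 5: 1.3×10⁻⁴ × 0.49 × 650 = 0.041405 m
Δh = 0.08874 + 0.02499 + 0.07644 + 0.071808 + 0.041405 = 0.303383 m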